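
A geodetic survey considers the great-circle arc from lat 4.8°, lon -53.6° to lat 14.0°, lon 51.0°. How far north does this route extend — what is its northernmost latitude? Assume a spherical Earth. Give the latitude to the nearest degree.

The great circle lies in the plane with unit normal n̂ = (p₁ × p₂)/|p₁ × p₂|.
Here n̂_z ≈ +0.960; the vertex latitude is φ_max = arccos|n̂_z| ≈ 16.3°.
Check via Clairaut: cos φ_max = |cos φ₁| · sin C = cos(4.8°)·sin(74.4°) ≈ 0.960, again giving ≈ 16.3°.

≈ 16°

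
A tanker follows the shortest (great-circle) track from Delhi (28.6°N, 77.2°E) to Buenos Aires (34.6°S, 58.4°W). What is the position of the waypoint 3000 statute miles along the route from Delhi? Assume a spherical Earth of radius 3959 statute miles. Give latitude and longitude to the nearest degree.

Convert each endpoint to a unit vector on the sphere (x = cos φ cos λ, y = cos φ sin λ, z = sin φ).
The central angle between the endpoints is δ = arccos(p₁·p₂) ≈ 2.479 rad (142.0°). The total great-circle distance is δ·R ≈ 2.479 × 3959 ≈ 9813 mi, so the target fraction is f = 3000/9813 ≈ 0.306.
Interpolate at f ≈ 0.306 with slerp weights a = sin((1−f)δ)/sin δ ≈ 1.607, b = sin(fδ)/sin δ ≈ 1.117.
p = a·p₁ + b·p₂ ≈ (0.794, 0.593, 0.135); φ = arcsin(p_z) ≈ 7.75°, λ = atan2(p_y, p_x) ≈ 36.73°.

≈ (8°N, 37°E)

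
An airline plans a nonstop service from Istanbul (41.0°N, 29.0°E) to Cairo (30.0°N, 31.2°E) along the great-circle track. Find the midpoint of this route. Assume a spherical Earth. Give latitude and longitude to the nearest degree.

≈ (36°N, 30°E)

Convert each endpoint to a unit vector on the sphere (x = cos φ cos λ, y = cos φ sin λ, z = sin φ).
The central angle between the endpoints is δ = arccos(p₁·p₂) ≈ 0.194 rad (11.1°).
Interpolate at f = 1/2 with slerp weights a = sin((1−f)δ)/sin δ ≈ 0.502, b = sin(fδ)/sin δ ≈ 0.502.
p = a·p₁ + b·p₂ ≈ (0.704, 0.409, 0.581); φ = arcsin(p_z) ≈ 35.50°, λ = atan2(p_y, p_x) ≈ 30.18°.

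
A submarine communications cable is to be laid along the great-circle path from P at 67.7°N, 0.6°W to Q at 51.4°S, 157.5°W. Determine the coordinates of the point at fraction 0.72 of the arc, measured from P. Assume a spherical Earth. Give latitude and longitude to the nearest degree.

From cos δ = sin φ₁ sin φ₂ + cos φ₁ cos φ₂ cos Δλ, the central angle is δ ≈ 2.796 rad (160.2°).
Interpolate at f = 0.72 with slerp weights a = sin((1−f)δ)/sin δ ≈ 2.081, b = sin(fδ)/sin δ ≈ 2.667.
p = a·p₁ + b·p₂ ≈ (-0.748, -0.645, -0.159); φ = arcsin(p_z) ≈ -9.13°, λ = atan2(p_y, p_x) ≈ -139.21°.

≈ 9°S, 139°W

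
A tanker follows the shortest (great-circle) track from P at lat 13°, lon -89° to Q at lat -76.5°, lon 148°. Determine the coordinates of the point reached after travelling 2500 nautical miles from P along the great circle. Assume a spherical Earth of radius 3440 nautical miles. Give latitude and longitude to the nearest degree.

Convert each endpoint to a unit vector on the sphere (x = cos φ cos λ, y = cos φ sin λ, z = sin φ).
The central angle between the endpoints is δ = arccos(p₁·p₂) ≈ 1.921 rad (110.0°). The total great-circle distance is δ·R ≈ 1.921 × 3440 ≈ 6607 nmi, so the target fraction is f = 2500/6607 ≈ 0.378.
Interpolate at f ≈ 0.378 with slerp weights a = sin((1−f)δ)/sin δ ≈ 0.990, b = sin(fδ)/sin δ ≈ 0.707.
p = a·p₁ + b·p₂ ≈ (-0.123, -0.877, -0.465); φ = arcsin(p_z) ≈ -27.72°, λ = atan2(p_y, p_x) ≈ -98.00°.

≈ lat -28°, lon -98°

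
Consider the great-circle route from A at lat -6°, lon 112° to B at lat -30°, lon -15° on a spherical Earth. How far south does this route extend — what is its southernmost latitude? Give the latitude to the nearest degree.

The great circle lies in the plane with unit normal n̂ = (p₁ × p₂)/|p₁ × p₂|.
Here n̂_z ≈ -0.777; the vertex latitude is φ_max = arccos|n̂_z| ≈ 39.0°.

≈ -39°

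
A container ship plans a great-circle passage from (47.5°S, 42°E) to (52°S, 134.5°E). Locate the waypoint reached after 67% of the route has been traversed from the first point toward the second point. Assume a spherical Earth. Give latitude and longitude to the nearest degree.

The haversine formula gives a central angle δ ≈ 0.973 rad (55.7°) between the endpoints.
Interpolate at f = 0.67 with slerp weights a = sin((1−f)δ)/sin δ ≈ 0.382, b = sin(fδ)/sin δ ≈ 0.734.
p = a·p₁ + b·p₂ ≈ (-0.125, 0.495, -0.860); φ = arcsin(p_z) ≈ -59.31°, λ = atan2(p_y, p_x) ≈ 104.18°.

≈ (59°S, 104°E)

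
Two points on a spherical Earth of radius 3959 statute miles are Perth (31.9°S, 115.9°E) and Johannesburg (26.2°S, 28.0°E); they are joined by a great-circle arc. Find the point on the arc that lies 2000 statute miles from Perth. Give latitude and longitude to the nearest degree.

The haversine formula gives a central angle δ ≈ 1.307 rad (74.9°) between the endpoints. The total great-circle distance is δ·R ≈ 1.307 × 3959 ≈ 5172 mi, so the target fraction is f = 2000/5172 ≈ 0.387.
Interpolate at f ≈ 0.387 with slerp weights a = sin((1−f)δ)/sin δ ≈ 0.744, b = sin(fδ)/sin δ ≈ 0.501.
p = a·p₁ + b·p₂ ≈ (0.121, 0.779, -0.615); φ = arcsin(p_z) ≈ -37.92°, λ = atan2(p_y, p_x) ≈ 81.16°.

≈ 38°S, 81°E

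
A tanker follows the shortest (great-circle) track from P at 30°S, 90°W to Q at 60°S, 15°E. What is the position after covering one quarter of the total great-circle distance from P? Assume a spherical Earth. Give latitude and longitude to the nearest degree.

≈ 45°S, 77°W

Write both endpoints as unit vectors p₁, p₂ with components (cos φ cos λ, cos φ sin λ, sin φ).
The central angle between the endpoints is δ = arccos(p₁·p₂) ≈ 1.244 rad (71.3°).
Interpolate at f = 1/4 with slerp weights a = sin((1−f)δ)/sin δ ≈ 0.848, b = sin(fδ)/sin δ ≈ 0.323.
p = a·p₁ + b·p₂ ≈ (0.156, -0.693, -0.704); φ = arcsin(p_z) ≈ -44.75°, λ = atan2(p_y, p_x) ≈ -77.31°.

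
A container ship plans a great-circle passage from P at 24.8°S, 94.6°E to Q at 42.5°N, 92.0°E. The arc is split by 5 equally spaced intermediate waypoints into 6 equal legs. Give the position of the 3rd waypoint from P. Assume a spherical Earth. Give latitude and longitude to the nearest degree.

≈ 9°N, 93°E

The haversine formula gives a central angle δ ≈ 1.175 rad (67.3°) between the endpoints.
Interpolate at f = 3/6 with slerp weights a = sin((1−f)δ)/sin δ ≈ 0.601, b = sin(fδ)/sin δ ≈ 0.601.
p = a·p₁ + b·p₂ ≈ (-0.059, 0.986, 0.154); φ = arcsin(p_z) ≈ 8.85°, λ = atan2(p_y, p_x) ≈ 93.43°.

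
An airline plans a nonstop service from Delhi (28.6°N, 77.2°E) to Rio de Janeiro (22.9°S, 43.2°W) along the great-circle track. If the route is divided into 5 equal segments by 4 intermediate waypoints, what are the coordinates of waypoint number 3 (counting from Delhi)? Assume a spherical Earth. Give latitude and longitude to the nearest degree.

From cos δ = sin φ₁ sin φ₂ + cos φ₁ cos φ₂ cos Δλ, the central angle is δ ≈ 2.209 rad (126.6°).
Interpolate at f = 3/5 with slerp weights a = sin((1−f)δ)/sin δ ≈ 0.962, b = sin(fδ)/sin δ ≈ 1.207.
p = a·p₁ + b·p₂ ≈ (0.998, 0.062, -0.009); φ = arcsin(p_z) ≈ -0.53°, λ = atan2(p_y, p_x) ≈ 3.58°.

≈ 1°S, 4°E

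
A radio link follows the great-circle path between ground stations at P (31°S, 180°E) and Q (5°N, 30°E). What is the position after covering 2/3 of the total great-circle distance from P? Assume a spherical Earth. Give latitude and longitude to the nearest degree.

Convert each endpoint to a unit vector on the sphere (x = cos φ cos λ, y = cos φ sin λ, z = sin φ).
The central angle between the endpoints is δ = arccos(p₁·p₂) ≈ 2.473 rad (141.7°).
Interpolate at f = 2/3 with slerp weights a = sin((1−f)δ)/sin δ ≈ 1.183, b = sin(fδ)/sin δ ≈ 1.607.
p = a·p₁ + b·p₂ ≈ (0.372, 0.801, -0.469); φ = arcsin(p_z) ≈ -27.99°, λ = atan2(p_y, p_x) ≈ 65.05°.

≈ (28°S, 65°E)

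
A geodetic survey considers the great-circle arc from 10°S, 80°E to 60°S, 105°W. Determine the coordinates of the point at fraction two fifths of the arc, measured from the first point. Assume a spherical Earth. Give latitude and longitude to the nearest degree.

From cos δ = sin φ₁ sin φ₂ + cos φ₁ cos φ₂ cos Δλ, the central angle is δ ≈ 1.918 rad (109.9°).
Interpolate at f = 2/5 with slerp weights a = sin((1−f)δ)/sin δ ≈ 0.971, b = sin(fδ)/sin δ ≈ 0.738.
p = a·p₁ + b·p₂ ≈ (0.071, 0.585, -0.808); φ = arcsin(p_z) ≈ -53.88°, λ = atan2(p_y, p_x) ≈ 83.13°.

≈ 54°S, 83°E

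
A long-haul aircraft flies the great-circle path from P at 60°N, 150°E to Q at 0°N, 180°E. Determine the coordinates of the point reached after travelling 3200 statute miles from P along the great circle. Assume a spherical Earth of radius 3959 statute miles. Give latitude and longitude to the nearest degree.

Convert each endpoint to a unit vector on the sphere (x = cos φ cos λ, y = cos φ sin λ, z = sin φ).
The central angle between the endpoints is δ = arccos(p₁·p₂) ≈ 1.123 rad (64.3°). The total great-circle distance is δ·R ≈ 1.123 × 3959 ≈ 4446 mi, so the target fraction is f = 3200/4446 ≈ 0.720.
Interpolate at f ≈ 0.720 with slerp weights a = sin((1−f)δ)/sin δ ≈ 0.343, b = sin(fδ)/sin δ ≈ 0.802.
p = a·p₁ + b·p₂ ≈ (-0.951, 0.086, 0.297); φ = arcsin(p_z) ≈ 17.30°, λ = atan2(p_y, p_x) ≈ 174.84°.

≈ 17°N, 175°E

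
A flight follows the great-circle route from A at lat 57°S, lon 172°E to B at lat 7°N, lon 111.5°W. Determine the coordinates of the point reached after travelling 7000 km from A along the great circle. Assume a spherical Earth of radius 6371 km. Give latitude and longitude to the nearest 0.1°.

≈ lat 14.8°S, lon 125.2°W

Convert each endpoint to a unit vector on the sphere (x = cos φ cos λ, y = cos φ sin λ, z = sin φ).
The central angle between the endpoints is δ = arccos(p₁·p₂) ≈ 1.547 rad (88.6°). The total great-circle distance is δ·R ≈ 1.547 × 6371 ≈ 9855 km, so the target fraction is f = 7000/9855 ≈ 0.710.
Interpolate at f ≈ 0.710 with slerp weights a = sin((1−f)δ)/sin δ ≈ 0.433, b = sin(fδ)/sin δ ≈ 0.891.
p = a·p₁ + b·p₂ ≈ (-0.558, -0.790, -0.255); φ = arcsin(p_z) ≈ -14.77°, λ = atan2(p_y, p_x) ≈ -125.23°.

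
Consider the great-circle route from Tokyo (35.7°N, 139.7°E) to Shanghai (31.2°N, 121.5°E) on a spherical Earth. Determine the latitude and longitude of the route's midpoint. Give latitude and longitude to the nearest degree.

≈ (34°N, 130°E)

Write both endpoints as unit vectors p₁, p₂ with components (cos φ cos λ, cos φ sin λ, sin φ).
The central angle between the endpoints is δ = arccos(p₁·p₂) ≈ 0.276 rad (15.8°).
Interpolate at f = 1/2 with slerp weights a = sin((1−f)δ)/sin δ ≈ 0.505, b = sin(fδ)/sin δ ≈ 0.505.
p = a·p₁ + b·p₂ ≈ (-0.538, 0.633, 0.556); φ = arcsin(p_z) ≈ 33.78°, λ = atan2(p_y, p_x) ≈ 130.36°.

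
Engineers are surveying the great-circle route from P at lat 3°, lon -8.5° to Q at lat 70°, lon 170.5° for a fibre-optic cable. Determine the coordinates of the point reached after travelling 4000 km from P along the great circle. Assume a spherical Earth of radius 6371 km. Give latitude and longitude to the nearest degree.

≈ lat 39°, lon -8°

Write both endpoints as unit vectors p₁, p₂ with components (cos φ cos λ, cos φ sin λ, sin φ).
The central angle between the endpoints is δ = arccos(p₁·p₂) ≈ 1.867 rad (107.0°). The total great-circle distance is δ·R ≈ 1.867 × 6371 ≈ 11898 km, so the target fraction is f = 4000/11898 ≈ 0.336.
Interpolate at f ≈ 0.336 with slerp weights a = sin((1−f)δ)/sin δ ≈ 0.989, b = sin(fδ)/sin δ ≈ 0.614.
p = a·p₁ + b·p₂ ≈ (0.769, -0.111, 0.629); φ = arcsin(p_z) ≈ 38.97°, λ = atan2(p_y, p_x) ≈ -8.23°.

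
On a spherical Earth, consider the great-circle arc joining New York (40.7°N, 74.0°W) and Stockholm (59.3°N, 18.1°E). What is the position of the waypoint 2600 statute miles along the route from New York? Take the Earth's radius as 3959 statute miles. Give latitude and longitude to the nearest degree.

≈ 62°N, 21°W

Write both endpoints as unit vectors p₁, p₂ with components (cos φ cos λ, cos φ sin λ, sin φ).
The central angle between the endpoints is δ = arccos(p₁·p₂) ≈ 0.993 rad (56.9°). The total great-circle distance is δ·R ≈ 0.993 × 3959 ≈ 3930 mi, so the target fraction is f = 2600/3930 ≈ 0.662.
Interpolate at f ≈ 0.662 with slerp weights a = sin((1−f)δ)/sin δ ≈ 0.394, b = sin(fδ)/sin δ ≈ 0.729.
p = a·p₁ + b·p₂ ≈ (0.436, -0.171, 0.884); φ = arcsin(p_z) ≈ 62.07°, λ = atan2(p_y, p_x) ≈ -21.43°.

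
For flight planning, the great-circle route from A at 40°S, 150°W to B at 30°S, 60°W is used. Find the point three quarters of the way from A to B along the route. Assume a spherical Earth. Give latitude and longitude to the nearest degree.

Write both endpoints as unit vectors p₁, p₂ with components (cos φ cos λ, cos φ sin λ, sin φ).
The central angle between the endpoints is δ = arccos(p₁·p₂) ≈ 1.244 rad (71.3°).
Interpolate at f = 3/4 with slerp weights a = sin((1−f)δ)/sin δ ≈ 0.323, b = sin(fδ)/sin δ ≈ 0.848.
p = a·p₁ + b·p₂ ≈ (0.153, -0.760, -0.632); φ = arcsin(p_z) ≈ -39.18°, λ = atan2(p_y, p_x) ≈ -78.62°.

≈ 39°S, 79°W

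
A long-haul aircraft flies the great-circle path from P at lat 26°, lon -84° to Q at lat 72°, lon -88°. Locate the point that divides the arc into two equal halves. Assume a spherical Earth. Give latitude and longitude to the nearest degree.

≈ lat 49°, lon -85°

From cos δ = sin φ₁ sin φ₂ + cos φ₁ cos φ₂ cos Δλ, the central angle is δ ≈ 0.804 rad (46.1°).
Interpolate at f = 1/2 with slerp weights a = sin((1−f)δ)/sin δ ≈ 0.543, b = sin(fδ)/sin δ ≈ 0.543.
p = a·p₁ + b·p₂ ≈ (0.057, -0.653, 0.755); φ = arcsin(p_z) ≈ 49.01°, λ = atan2(p_y, p_x) ≈ -85.02°.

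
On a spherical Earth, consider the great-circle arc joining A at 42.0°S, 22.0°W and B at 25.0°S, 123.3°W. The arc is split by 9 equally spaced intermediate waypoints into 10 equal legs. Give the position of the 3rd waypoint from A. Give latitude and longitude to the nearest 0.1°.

≈ 48.1°S, 55.8°W

Convert each endpoint to a unit vector on the sphere (x = cos φ cos λ, y = cos φ sin λ, z = sin φ).
The central angle between the endpoints is δ = arccos(p₁·p₂) ≈ 1.419 rad (81.3°).
Interpolate at f = 3/10 with slerp weights a = sin((1−f)δ)/sin δ ≈ 0.848, b = sin(fδ)/sin δ ≈ 0.418.
p = a·p₁ + b·p₂ ≈ (0.376, -0.553, -0.744); φ = arcsin(p_z) ≈ -48.06°, λ = atan2(p_y, p_x) ≈ -55.75°.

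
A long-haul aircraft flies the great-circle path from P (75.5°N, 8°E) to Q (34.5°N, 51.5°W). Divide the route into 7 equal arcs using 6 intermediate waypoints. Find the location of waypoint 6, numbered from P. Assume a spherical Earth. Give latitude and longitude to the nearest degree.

Write both endpoints as unit vectors p₁, p₂ with components (cos φ cos λ, cos φ sin λ, sin φ).
The central angle between the endpoints is δ = arccos(p₁·p₂) ≈ 0.859 rad (49.2°).
Interpolate at f = 6/7 with slerp weights a = sin((1−f)δ)/sin δ ≈ 0.162, b = sin(fδ)/sin δ ≈ 0.887.
p = a·p₁ + b·p₂ ≈ (0.495, -0.566, 0.659); φ = arcsin(p_z) ≈ 41.21°, λ = atan2(p_y, p_x) ≈ -48.84°.

≈ (41°N, 49°W)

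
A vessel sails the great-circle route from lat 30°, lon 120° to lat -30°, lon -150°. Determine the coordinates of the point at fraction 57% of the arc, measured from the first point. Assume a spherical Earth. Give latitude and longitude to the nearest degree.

≈ lat -5°, lon 171°

Write both endpoints as unit vectors p₁, p₂ with components (cos φ cos λ, cos φ sin λ, sin φ).
The central angle between the endpoints is δ = arccos(p₁·p₂) ≈ 1.823 rad (104.5°).
Interpolate at f = 0.57 with slerp weights a = sin((1−f)δ)/sin δ ≈ 0.729, b = sin(fδ)/sin δ ≈ 0.890.
p = a·p₁ + b·p₂ ≈ (-0.984, 0.161, -0.081); φ = arcsin(p_z) ≈ -4.62°, λ = atan2(p_y, p_x) ≈ 170.68°.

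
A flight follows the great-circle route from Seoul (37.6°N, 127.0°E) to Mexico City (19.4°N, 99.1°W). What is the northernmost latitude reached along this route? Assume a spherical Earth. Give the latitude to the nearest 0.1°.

The great circle lies in the plane with unit normal n̂ = (p₁ × p₂)/|p₁ × p₂|.
Here n̂_z ≈ +0.567; the vertex latitude is φ_max = arccos|n̂_z| ≈ 55.4°.
Check via Clairaut: cos φ_max = |cos φ₁| · sin C = cos(37.6°)·sin(45.7°) ≈ 0.567, again giving ≈ 55.4°.

≈ 55.4°N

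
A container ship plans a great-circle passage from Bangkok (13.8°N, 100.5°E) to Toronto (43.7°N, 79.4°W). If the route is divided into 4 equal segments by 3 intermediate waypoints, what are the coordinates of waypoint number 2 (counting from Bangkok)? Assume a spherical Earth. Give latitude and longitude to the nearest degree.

The haversine formula gives a central angle δ ≈ 2.138 rad (122.5°) between the endpoints.
Interpolate at f = 2/4 with slerp weights a = sin((1−f)δ)/sin δ ≈ 1.040, b = sin(fδ)/sin δ ≈ 1.040.
p = a·p₁ + b·p₂ ≈ (-0.046, 0.254, 0.966); φ = arcsin(p_z) ≈ 75.05°, λ = atan2(p_y, p_x) ≈ 100.21°.

≈ (75°N, 100°E)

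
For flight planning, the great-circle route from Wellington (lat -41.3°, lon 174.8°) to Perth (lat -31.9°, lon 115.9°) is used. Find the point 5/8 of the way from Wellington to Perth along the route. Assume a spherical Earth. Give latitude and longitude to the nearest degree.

≈ lat -39°, lon 136°

The haversine formula gives a central angle δ ≈ 0.825 rad (47.3°) between the endpoints.
Interpolate at f = 5/8 with slerp weights a = sin((1−f)δ)/sin δ ≈ 0.415, b = sin(fδ)/sin δ ≈ 0.671.
p = a·p₁ + b·p₂ ≈ (-0.559, 0.541, -0.628); φ = arcsin(p_z) ≈ -38.93°, λ = atan2(p_y, p_x) ≈ 135.95°.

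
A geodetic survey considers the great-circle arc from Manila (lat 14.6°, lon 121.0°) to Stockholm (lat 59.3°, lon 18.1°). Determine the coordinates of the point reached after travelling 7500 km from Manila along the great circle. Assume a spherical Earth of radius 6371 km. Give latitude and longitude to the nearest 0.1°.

Write both endpoints as unit vectors p₁, p₂ with components (cos φ cos λ, cos φ sin λ, sin φ).
The central angle between the endpoints is δ = arccos(p₁·p₂) ≈ 1.464 rad (83.9°). The total great-circle distance is δ·R ≈ 1.464 × 6371 ≈ 9328 km, so the target fraction is f = 7500/9328 ≈ 0.804.
Interpolate at f ≈ 0.804 with slerp weights a = sin((1−f)δ)/sin δ ≈ 0.285, b = sin(fδ)/sin δ ≈ 0.929.
p = a·p₁ + b·p₂ ≈ (0.309, 0.383, 0.870); φ = arcsin(p_z) ≈ 60.50°, λ = atan2(p_y, p_x) ≈ 51.15°.

≈ lat 60.5°, lon 51.1°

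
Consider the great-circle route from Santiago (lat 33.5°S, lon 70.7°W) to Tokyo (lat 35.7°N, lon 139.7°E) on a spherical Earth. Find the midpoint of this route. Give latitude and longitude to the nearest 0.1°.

≈ lat 4.2°N, lon 142.7°W

Convert each endpoint to a unit vector on the sphere (x = cos φ cos λ, y = cos φ sin λ, z = sin φ).
The central angle between the endpoints is δ = arccos(p₁·p₂) ≈ 2.705 rad (155.0°).
Interpolate at f = 1/2 with slerp weights a = sin((1−f)δ)/sin δ ≈ 2.308, b = sin(fδ)/sin δ ≈ 2.308.
p = a·p₁ + b·p₂ ≈ (-0.793, -0.604, 0.073); φ = arcsin(p_z) ≈ 4.18°, λ = atan2(p_y, p_x) ≈ -142.71°.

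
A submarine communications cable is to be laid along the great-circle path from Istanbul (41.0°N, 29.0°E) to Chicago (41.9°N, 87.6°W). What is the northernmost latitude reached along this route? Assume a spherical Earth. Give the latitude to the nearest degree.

≈ 59°N

The great circle lies in the plane with unit normal n̂ = (p₁ × p₂)/|p₁ × p₂|.
Here n̂_z ≈ -0.511; the vertex latitude is φ_max = arccos|n̂_z| ≈ 59.3°.
Check via Clairaut: cos φ_max = |cos φ₁| · sin C = cos(41.0°)·sin(42.6°) ≈ 0.511, again giving ≈ 59.3°.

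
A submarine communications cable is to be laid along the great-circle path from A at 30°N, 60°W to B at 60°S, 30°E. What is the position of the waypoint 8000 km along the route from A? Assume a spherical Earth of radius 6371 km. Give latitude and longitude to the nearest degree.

≈ 32°S, 22°W

Write both endpoints as unit vectors p₁, p₂ with components (cos φ cos λ, cos φ sin λ, sin φ).
The central angle between the endpoints is δ = arccos(p₁·p₂) ≈ 2.019 rad (115.7°). The total great-circle distance is δ·R ≈ 2.019 × 6371 ≈ 12861 km, so the target fraction is f = 8000/12861 ≈ 0.622.
Interpolate at f ≈ 0.622 with slerp weights a = sin((1−f)δ)/sin δ ≈ 0.767, b = sin(fδ)/sin δ ≈ 1.055.
p = a·p₁ + b·p₂ ≈ (0.789, -0.311, -0.530); φ = arcsin(p_z) ≈ -32.01°, λ = atan2(p_y, p_x) ≈ -21.54°.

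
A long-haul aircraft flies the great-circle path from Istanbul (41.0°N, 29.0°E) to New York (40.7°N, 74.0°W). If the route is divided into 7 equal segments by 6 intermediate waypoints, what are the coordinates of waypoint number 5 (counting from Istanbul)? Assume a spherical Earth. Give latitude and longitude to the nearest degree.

Convert each endpoint to a unit vector on the sphere (x = cos φ cos λ, y = cos φ sin λ, z = sin φ).
The central angle between the endpoints is δ = arccos(p₁·p₂) ≈ 1.267 rad (72.6°).
Interpolate at f = 5/7 with slerp weights a = sin((1−f)δ)/sin δ ≈ 0.371, b = sin(fδ)/sin δ ≈ 0.824.
p = a·p₁ + b·p₂ ≈ (0.417, -0.465, 0.781); φ = arcsin(p_z) ≈ 51.35°, λ = atan2(p_y, p_x) ≈ -48.09°.

≈ (51°N, 48°W)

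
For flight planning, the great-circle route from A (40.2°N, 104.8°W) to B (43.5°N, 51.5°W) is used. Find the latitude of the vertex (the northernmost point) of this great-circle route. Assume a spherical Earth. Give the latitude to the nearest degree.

The great circle lies in the plane with unit normal n̂ = (p₁ × p₂)/|p₁ × p₂|.
Here n̂_z ≈ +0.703; the vertex latitude is φ_max = arccos|n̂_z| ≈ 45.3°.

≈ 45°N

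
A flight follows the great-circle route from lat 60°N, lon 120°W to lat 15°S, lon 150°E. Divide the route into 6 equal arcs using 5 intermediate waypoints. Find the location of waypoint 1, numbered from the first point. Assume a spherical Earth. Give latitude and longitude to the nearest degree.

≈ lat 54°N, lon 150°W

Write both endpoints as unit vectors p₁, p₂ with components (cos φ cos λ, cos φ sin λ, sin φ).
The central angle between the endpoints is δ = arccos(p₁·p₂) ≈ 1.797 rad (103.0°).
Interpolate at f = 1/6 with slerp weights a = sin((1−f)δ)/sin δ ≈ 1.023, b = sin(fδ)/sin δ ≈ 0.303.
p = a·p₁ + b·p₂ ≈ (-0.509, -0.297, 0.808); φ = arcsin(p_z) ≈ 53.89°, λ = atan2(p_y, p_x) ≈ -149.75°.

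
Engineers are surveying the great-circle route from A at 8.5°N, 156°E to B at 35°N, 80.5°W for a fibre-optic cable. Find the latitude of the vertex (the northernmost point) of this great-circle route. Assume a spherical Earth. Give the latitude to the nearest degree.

The great circle lies in the plane with unit normal n̂ = (p₁ × p₂)/|p₁ × p₂|.
Here n̂_z ≈ +0.725; the vertex latitude is φ_max = arccos|n̂_z| ≈ 43.5°.
Check via Clairaut: cos φ_max = |cos φ₁| · sin C = cos(8.5°)·sin(47.1°) ≈ 0.725, again giving ≈ 43.5°.

≈ 44°N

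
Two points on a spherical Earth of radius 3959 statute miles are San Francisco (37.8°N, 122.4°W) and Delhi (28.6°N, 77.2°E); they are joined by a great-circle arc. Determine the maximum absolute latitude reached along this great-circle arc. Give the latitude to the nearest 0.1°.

≈ 75.6°N

The great circle lies in the plane with unit normal n̂ = (p₁ × p₂)/|p₁ × p₂|.
Here n̂_z ≈ -0.249; the vertex latitude is φ_max = arccos|n̂_z| ≈ 75.6°.
Check via Clairaut: cos φ_max = |cos φ₁| · sin C = cos(37.8°)·sin(18.4°) ≈ 0.249, again giving ≈ 75.6°.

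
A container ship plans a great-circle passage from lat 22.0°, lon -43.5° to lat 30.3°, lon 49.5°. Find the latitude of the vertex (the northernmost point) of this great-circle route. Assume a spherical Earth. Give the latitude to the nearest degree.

The great circle lies in the plane with unit normal n̂ = (p₁ × p₂)/|p₁ × p₂|.
Here n̂_z ≈ +0.808; the vertex latitude is φ_max = arccos|n̂_z| ≈ 36.1°.
Check via Clairaut: cos φ_max = |cos φ₁| · sin C = cos(22.0°)·sin(60.7°) ≈ 0.808, again giving ≈ 36.1°.

≈ 36°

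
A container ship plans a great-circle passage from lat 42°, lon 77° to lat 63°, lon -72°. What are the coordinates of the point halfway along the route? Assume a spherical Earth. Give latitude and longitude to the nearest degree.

Write both endpoints as unit vectors p₁, p₂ with components (cos φ cos λ, cos φ sin λ, sin φ).
The central angle between the endpoints is δ = arccos(p₁·p₂) ≈ 1.259 rad (72.1°).
Interpolate at f = 1/2 with slerp weights a = sin((1−f)δ)/sin δ ≈ 0.619, b = sin(fδ)/sin δ ≈ 0.619.
p = a·p₁ + b·p₂ ≈ (0.190, 0.181, 0.965); φ = arcsin(p_z) ≈ 74.79°, λ = atan2(p_y, p_x) ≈ 43.55°.

≈ lat 75°, lon 44°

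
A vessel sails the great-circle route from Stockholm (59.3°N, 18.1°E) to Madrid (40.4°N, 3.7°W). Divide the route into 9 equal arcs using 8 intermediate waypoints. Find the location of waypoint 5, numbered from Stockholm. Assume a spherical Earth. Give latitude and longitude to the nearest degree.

Write both endpoints as unit vectors p₁, p₂ with components (cos φ cos λ, cos φ sin λ, sin φ).
The central angle between the endpoints is δ = arccos(p₁·p₂) ≈ 0.407 rad (23.3°).
Interpolate at f = 5/9 with slerp weights a = sin((1−f)δ)/sin δ ≈ 0.454, b = sin(fδ)/sin δ ≈ 0.566.
p = a·p₁ + b·p₂ ≈ (0.651, 0.044, 0.758); φ = arcsin(p_z) ≈ 49.27°, λ = atan2(p_y, p_x) ≈ 3.89°.

≈ 49°N, 4°E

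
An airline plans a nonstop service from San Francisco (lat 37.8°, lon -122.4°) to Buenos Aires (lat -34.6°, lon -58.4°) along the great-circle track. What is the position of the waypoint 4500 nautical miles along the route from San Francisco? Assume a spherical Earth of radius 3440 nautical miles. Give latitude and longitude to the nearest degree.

Write both endpoints as unit vectors p₁, p₂ with components (cos φ cos λ, cos φ sin λ, sin φ).
The central angle between the endpoints is δ = arccos(p₁·p₂) ≈ 1.634 rad (93.6°). The total great-circle distance is δ·R ≈ 1.634 × 3440 ≈ 5620 nmi, so the target fraction is f = 4500/5620 ≈ 0.801.
Interpolate at f ≈ 0.801 with slerp weights a = sin((1−f)δ)/sin δ ≈ 0.321, b = sin(fδ)/sin δ ≈ 0.968.
p = a·p₁ + b·p₂ ≈ (0.282, -0.892, -0.353); φ = arcsin(p_z) ≈ -20.67°, λ = atan2(p_y, p_x) ≈ -72.48°.

≈ lat -21°, lon -72°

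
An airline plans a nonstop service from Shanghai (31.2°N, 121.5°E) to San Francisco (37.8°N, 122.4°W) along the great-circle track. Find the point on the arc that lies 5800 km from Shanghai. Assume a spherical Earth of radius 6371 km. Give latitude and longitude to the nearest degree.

≈ (53°N, 171°W)

Write both endpoints as unit vectors p₁, p₂ with components (cos φ cos λ, cos φ sin λ, sin φ).
The central angle between the endpoints is δ = arccos(p₁·p₂) ≈ 1.551 rad (88.8°). The total great-circle distance is δ·R ≈ 1.551 × 6371 ≈ 9879 km, so the target fraction is f = 5800/9879 ≈ 0.587.
Interpolate at f ≈ 0.587 with slerp weights a = sin((1−f)δ)/sin δ ≈ 0.598, b = sin(fδ)/sin δ ≈ 0.790.
p = a·p₁ + b·p₂ ≈ (-0.601, -0.091, 0.794); φ = arcsin(p_z) ≈ 52.53°, λ = atan2(p_y, p_x) ≈ -171.38°.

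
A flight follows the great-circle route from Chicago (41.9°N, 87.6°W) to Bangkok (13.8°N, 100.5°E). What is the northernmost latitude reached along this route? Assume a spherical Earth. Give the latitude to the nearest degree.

≈ 83°N

The great circle lies in the plane with unit normal n̂ = (p₁ × p₂)/|p₁ × p₂|.
Here n̂_z ≈ -0.123; the vertex latitude is φ_max = arccos|n̂_z| ≈ 83.0°.
Check via Clairaut: cos φ_max = |cos φ₁| · sin C = cos(41.9°)·sin(9.5°) ≈ 0.123, again giving ≈ 83.0°.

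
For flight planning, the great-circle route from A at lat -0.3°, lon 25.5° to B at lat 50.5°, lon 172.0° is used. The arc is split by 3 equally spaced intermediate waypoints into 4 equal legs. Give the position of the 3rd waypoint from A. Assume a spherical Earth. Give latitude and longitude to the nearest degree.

≈ lat 65°, lon 119°

From cos δ = sin φ₁ sin φ₂ + cos φ₁ cos φ₂ cos Δλ, the central angle is δ ≈ 2.135 rad (122.3°).
Interpolate at f = 3/4 with slerp weights a = sin((1−f)δ)/sin δ ≈ 0.602, b = sin(fδ)/sin δ ≈ 1.183.
p = a·p₁ + b·p₂ ≈ (-0.202, 0.364, 0.909); φ = arcsin(p_z) ≈ 65.42°, λ = atan2(p_y, p_x) ≈ 119.00°.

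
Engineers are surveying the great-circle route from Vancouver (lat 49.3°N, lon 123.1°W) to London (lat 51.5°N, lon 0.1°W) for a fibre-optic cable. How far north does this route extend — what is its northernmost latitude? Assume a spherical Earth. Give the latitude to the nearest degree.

≈ 68°N

The great circle lies in the plane with unit normal n̂ = (p₁ × p₂)/|p₁ × p₂|.
Here n̂_z ≈ +0.367; the vertex latitude is φ_max = arccos|n̂_z| ≈ 68.5°.
Check via Clairaut: cos φ_max = |cos φ₁| · sin C = cos(49.3°)·sin(34.2°) ≈ 0.367, again giving ≈ 68.5°.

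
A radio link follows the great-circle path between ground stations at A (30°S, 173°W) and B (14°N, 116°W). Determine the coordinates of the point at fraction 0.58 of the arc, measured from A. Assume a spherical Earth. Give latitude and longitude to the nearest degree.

≈ (5°S, 138°W)

Write both endpoints as unit vectors p₁, p₂ with components (cos φ cos λ, cos φ sin λ, sin φ).
The central angle between the endpoints is δ = arccos(p₁·p₂) ≈ 1.227 rad (70.3°).
Interpolate at f = 0.58 with slerp weights a = sin((1−f)δ)/sin δ ≈ 0.524, b = sin(fδ)/sin δ ≈ 0.694.
p = a·p₁ + b·p₂ ≈ (-0.745, -0.660, -0.094); φ = arcsin(p_z) ≈ -5.39°, λ = atan2(p_y, p_x) ≈ -138.45°.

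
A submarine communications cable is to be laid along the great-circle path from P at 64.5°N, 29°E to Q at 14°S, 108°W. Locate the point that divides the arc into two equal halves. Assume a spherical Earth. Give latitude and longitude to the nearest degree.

Write both endpoints as unit vectors p₁, p₂ with components (cos φ cos λ, cos φ sin λ, sin φ).
The central angle between the endpoints is δ = arccos(p₁·p₂) ≈ 2.122 rad (121.6°).
Interpolate at f = 1/2 with slerp weights a = sin((1−f)δ)/sin δ ≈ 1.025, b = sin(fδ)/sin δ ≈ 1.025.
p = a·p₁ + b·p₂ ≈ (0.079, -0.732, 0.677); φ = arcsin(p_z) ≈ 42.61°, λ = atan2(p_y, p_x) ≈ -83.87°.

≈ 43°N, 84°W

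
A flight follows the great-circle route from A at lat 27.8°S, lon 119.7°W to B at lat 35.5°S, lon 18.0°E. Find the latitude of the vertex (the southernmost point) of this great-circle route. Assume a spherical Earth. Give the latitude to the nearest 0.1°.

The great circle lies in the plane with unit normal n̂ = (p₁ × p₂)/|p₁ × p₂|.
Here n̂_z ≈ +0.502; the vertex latitude is φ_max = arccos|n̂_z| ≈ 59.9°.

≈ 59.9°S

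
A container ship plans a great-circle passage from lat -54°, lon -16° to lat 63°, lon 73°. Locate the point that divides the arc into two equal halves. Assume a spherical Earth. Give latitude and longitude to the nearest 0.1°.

≈ lat 6.2°, lon 21.3°

Write both endpoints as unit vectors p₁, p₂ with components (cos φ cos λ, cos φ sin λ, sin φ).
The central angle between the endpoints is δ = arccos(p₁·p₂) ≈ 2.369 rad (135.7°).
Interpolate at f = 1/2 with slerp weights a = sin((1−f)δ)/sin δ ≈ 1.327, b = sin(fδ)/sin δ ≈ 1.327.
p = a·p₁ + b·p₂ ≈ (0.926, 0.361, 0.109); φ = arcsin(p_z) ≈ 6.25°, λ = atan2(p_y, p_x) ≈ 21.31°.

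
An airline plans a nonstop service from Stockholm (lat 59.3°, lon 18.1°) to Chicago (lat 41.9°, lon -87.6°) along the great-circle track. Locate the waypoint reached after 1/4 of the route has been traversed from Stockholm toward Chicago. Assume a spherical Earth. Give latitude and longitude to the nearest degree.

≈ lat 65°, lon -13°

The haversine formula gives a central angle δ ≈ 1.080 rad (61.9°) between the endpoints.
Interpolate at f = 1/4 with slerp weights a = sin((1−f)δ)/sin δ ≈ 0.821, b = sin(fδ)/sin δ ≈ 0.302.
p = a·p₁ + b·p₂ ≈ (0.408, -0.095, 0.908); φ = arcsin(p_z) ≈ 65.24°, λ = atan2(p_y, p_x) ≈ -13.06°.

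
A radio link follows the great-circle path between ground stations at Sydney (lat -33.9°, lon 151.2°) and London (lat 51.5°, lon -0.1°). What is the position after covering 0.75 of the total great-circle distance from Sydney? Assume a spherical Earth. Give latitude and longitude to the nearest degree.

≈ lat 53°, lon 65°

Convert each endpoint to a unit vector on the sphere (x = cos φ cos λ, y = cos φ sin λ, z = sin φ).
The central angle between the endpoints is δ = arccos(p₁·p₂) ≈ 2.668 rad (152.8°).
Interpolate at f = 0.75 with slerp weights a = sin((1−f)δ)/sin δ ≈ 1.355, b = sin(fδ)/sin δ ≈ 1.991.
p = a·p₁ + b·p₂ ≈ (0.254, 0.540, 0.803); φ = arcsin(p_z) ≈ 53.39°, λ = atan2(p_y, p_x) ≈ 64.79°.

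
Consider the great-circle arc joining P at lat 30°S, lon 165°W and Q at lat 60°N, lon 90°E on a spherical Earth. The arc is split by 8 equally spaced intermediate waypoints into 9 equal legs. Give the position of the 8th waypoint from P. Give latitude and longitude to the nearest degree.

The haversine formula gives a central angle δ ≈ 2.147 rad (123.0°) between the endpoints.
Interpolate at f = 8/9 with slerp weights a = sin((1−f)δ)/sin δ ≈ 0.282, b = sin(fδ)/sin δ ≈ 1.125.
p = a·p₁ + b·p₂ ≈ (-0.236, 0.499, 0.834); φ = arcsin(p_z) ≈ 56.47°, λ = atan2(p_y, p_x) ≈ 115.27°.

≈ lat 56°N, lon 115°E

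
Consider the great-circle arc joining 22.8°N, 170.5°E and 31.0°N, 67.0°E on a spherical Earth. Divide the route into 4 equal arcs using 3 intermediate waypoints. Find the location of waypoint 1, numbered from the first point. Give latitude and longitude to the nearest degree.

From cos δ = sin φ₁ sin φ₂ + cos φ₁ cos φ₂ cos Δλ, the central angle is δ ≈ 1.556 rad (89.1°).
Interpolate at f = 1/4 with slerp weights a = sin((1−f)δ)/sin δ ≈ 0.920, b = sin(fδ)/sin δ ≈ 0.379.
p = a·p₁ + b·p₂ ≈ (-0.709, 0.439, 0.552); φ = arcsin(p_z) ≈ 33.48°, λ = atan2(p_y, p_x) ≈ 148.23°.

≈ 33°N, 148°E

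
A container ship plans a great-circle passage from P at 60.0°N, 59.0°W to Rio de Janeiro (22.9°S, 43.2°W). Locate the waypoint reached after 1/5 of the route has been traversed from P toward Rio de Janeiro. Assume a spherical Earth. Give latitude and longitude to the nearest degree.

Write both endpoints as unit vectors p₁, p₂ with components (cos φ cos λ, cos φ sin λ, sin φ).
The central angle between the endpoints is δ = arccos(p₁·p₂) ≈ 1.464 rad (83.9°).
Interpolate at f = 1/5 with slerp weights a = sin((1−f)δ)/sin δ ≈ 0.927, b = sin(fδ)/sin δ ≈ 0.290.
p = a·p₁ + b·p₂ ≈ (0.434, -0.580, 0.689); φ = arcsin(p_z) ≈ 43.59°, λ = atan2(p_y, p_x) ≈ -53.23°.

≈ 44°N, 53°W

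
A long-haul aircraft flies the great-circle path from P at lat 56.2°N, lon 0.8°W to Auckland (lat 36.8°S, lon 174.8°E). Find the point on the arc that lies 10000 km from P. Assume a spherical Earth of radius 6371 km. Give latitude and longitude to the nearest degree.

Convert each endpoint to a unit vector on the sphere (x = cos φ cos λ, y = cos φ sin λ, z = sin φ).
The central angle between the endpoints is δ = arccos(p₁·p₂) ≈ 2.799 rad (160.4°). The total great-circle distance is δ·R ≈ 2.799 × 6371 ≈ 17833 km, so the target fraction is f = 10000/17833 ≈ 0.561.
Interpolate at f ≈ 0.561 with slerp weights a = sin((1−f)δ)/sin δ ≈ 2.806, b = sin(fδ)/sin δ ≈ 2.977.
p = a·p₁ + b·p₂ ≈ (-0.814, 0.194, 0.548); φ = arcsin(p_z) ≈ 33.22°, λ = atan2(p_y, p_x) ≈ 166.57°.

≈ lat 33°N, lon 167°E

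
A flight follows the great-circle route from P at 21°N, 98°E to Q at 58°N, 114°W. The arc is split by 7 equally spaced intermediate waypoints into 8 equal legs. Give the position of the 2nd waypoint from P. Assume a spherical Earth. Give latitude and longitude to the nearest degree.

Convert each endpoint to a unit vector on the sphere (x = cos φ cos λ, y = cos φ sin λ, z = sin φ).
The central angle between the endpoints is δ = arccos(p₁·p₂) ≈ 1.687 rad (96.6°).
Interpolate at f = 2/8 with slerp weights a = sin((1−f)δ)/sin δ ≈ 0.960, b = sin(fδ)/sin δ ≈ 0.412.
p = a·p₁ + b·p₂ ≈ (-0.214, 0.688, 0.693); φ = arcsin(p_z) ≈ 43.91°, λ = atan2(p_y, p_x) ≈ 107.24°.

≈ 44°N, 107°E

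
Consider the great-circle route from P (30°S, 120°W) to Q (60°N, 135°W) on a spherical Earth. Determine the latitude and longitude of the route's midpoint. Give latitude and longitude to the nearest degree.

≈ (15°N, 125°W)

Convert each endpoint to a unit vector on the sphere (x = cos φ cos λ, y = cos φ sin λ, z = sin φ).
The central angle between the endpoints is δ = arccos(p₁·p₂) ≈ 1.586 rad (90.8°).
Interpolate at f = 1/2 with slerp weights a = sin((1−f)δ)/sin δ ≈ 0.712, b = sin(fδ)/sin δ ≈ 0.712.
p = a·p₁ + b·p₂ ≈ (-0.560, -0.786, 0.261); φ = arcsin(p_z) ≈ 15.11°, λ = atan2(p_y, p_x) ≈ -125.48°.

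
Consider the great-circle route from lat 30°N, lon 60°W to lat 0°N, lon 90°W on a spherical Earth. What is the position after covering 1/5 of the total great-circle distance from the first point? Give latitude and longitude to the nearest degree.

Write both endpoints as unit vectors p₁, p₂ with components (cos φ cos λ, cos φ sin λ, sin φ).
The central angle between the endpoints is δ = arccos(p₁·p₂) ≈ 0.723 rad (41.4°).
Interpolate at f = 1/5 with slerp weights a = sin((1−f)δ)/sin δ ≈ 0.826, b = sin(fδ)/sin δ ≈ 0.218.
p = a·p₁ + b·p₂ ≈ (0.358, -0.837, 0.413); φ = arcsin(p_z) ≈ 24.40°, λ = atan2(p_y, p_x) ≈ -66.87°.

≈ lat 24°N, lon 67°W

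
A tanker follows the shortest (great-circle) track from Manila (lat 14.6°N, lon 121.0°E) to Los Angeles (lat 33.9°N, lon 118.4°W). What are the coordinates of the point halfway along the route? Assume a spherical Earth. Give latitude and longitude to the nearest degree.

≈ lat 42°N, lon 174°E

Write both endpoints as unit vectors p₁, p₂ with components (cos φ cos λ, cos φ sin λ, sin φ).
The central angle between the endpoints is δ = arccos(p₁·p₂) ≈ 1.842 rad (105.6°).
Interpolate at f = 1/2 with slerp weights a = sin((1−f)δ)/sin δ ≈ 0.827, b = sin(fδ)/sin δ ≈ 0.827.
p = a·p₁ + b·p₂ ≈ (-0.738, 0.082, 0.669); φ = arcsin(p_z) ≈ 42.02°, λ = atan2(p_y, p_x) ≈ 173.65°.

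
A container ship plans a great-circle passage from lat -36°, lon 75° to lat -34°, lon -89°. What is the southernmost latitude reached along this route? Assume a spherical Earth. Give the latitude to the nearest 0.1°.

The great circle lies in the plane with unit normal n̂ = (p₁ × p₂)/|p₁ × p₂|.
Here n̂_z ≈ -0.195; the vertex latitude is φ_max = arccos|n̂_z| ≈ 78.8°.
Check via Clairaut: cos φ_max = |cos φ₁| · sin C = cos(36.0°)·sin(166.1°) ≈ 0.195, again giving ≈ 78.8°.

≈ -78.8°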